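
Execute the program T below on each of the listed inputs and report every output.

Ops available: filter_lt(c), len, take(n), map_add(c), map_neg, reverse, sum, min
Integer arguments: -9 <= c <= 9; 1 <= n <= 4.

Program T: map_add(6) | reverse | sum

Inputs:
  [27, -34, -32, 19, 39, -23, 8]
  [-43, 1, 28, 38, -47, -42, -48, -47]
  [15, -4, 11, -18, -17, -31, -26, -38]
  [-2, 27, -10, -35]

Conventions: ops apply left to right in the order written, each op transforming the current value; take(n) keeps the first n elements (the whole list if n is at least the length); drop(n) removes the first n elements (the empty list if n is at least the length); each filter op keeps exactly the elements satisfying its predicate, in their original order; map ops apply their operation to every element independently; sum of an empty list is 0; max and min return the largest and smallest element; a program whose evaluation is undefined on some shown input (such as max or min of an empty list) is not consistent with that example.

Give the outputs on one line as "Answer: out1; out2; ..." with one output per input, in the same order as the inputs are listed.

Execution, op by op:
  [27, -34, -32, 19, 39, -23, 8] -> [33, -28, -26, 25, 45, -17, 14] -> [14, -17, 45, 25, -26, -28, 33] -> 46
  [-43, 1, 28, 38, -47, -42, -48, -47] -> [-37, 7, 34, 44, -41, -36, -42, -41] -> [-41, -42, -36, -41, 44, 34, 7, -37] -> -112
  [15, -4, 11, -18, -17, -31, -26, -38] -> [21, 2, 17, -12, -11, -25, -20, -32] -> [-32, -20, -25, -11, -12, 17, 2, 21] -> -60
  [-2, 27, -10, -35] -> [4, 33, -4, -29] -> [-29, -4, 33, 4] -> 4

46; -112; -60; 4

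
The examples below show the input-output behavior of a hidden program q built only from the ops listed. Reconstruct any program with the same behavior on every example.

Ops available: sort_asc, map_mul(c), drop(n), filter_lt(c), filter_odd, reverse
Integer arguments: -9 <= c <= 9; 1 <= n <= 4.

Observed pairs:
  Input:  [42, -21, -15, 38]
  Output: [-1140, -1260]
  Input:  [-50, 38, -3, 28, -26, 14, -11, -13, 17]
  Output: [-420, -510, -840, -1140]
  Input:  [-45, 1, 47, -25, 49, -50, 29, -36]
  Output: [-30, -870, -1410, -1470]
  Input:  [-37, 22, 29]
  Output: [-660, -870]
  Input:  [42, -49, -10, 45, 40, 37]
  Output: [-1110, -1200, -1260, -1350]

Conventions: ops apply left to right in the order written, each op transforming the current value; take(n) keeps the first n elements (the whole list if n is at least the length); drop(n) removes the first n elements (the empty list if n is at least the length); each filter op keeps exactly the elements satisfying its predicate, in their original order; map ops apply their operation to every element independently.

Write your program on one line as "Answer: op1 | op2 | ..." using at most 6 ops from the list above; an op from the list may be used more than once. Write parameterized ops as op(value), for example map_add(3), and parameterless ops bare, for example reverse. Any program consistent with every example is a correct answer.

map_mul(-6) | reverse | filter_lt(-5) | sort_asc | reverse | map_mul(5)

Check, running the answer program on each example:
  [42, -21, -15, 38] -> [-252, 126, 90, -228] -> [-228, 90, 126, -252] -> [-228, -252] -> [-252, -228] -> [-228, -252] -> [-1140, -1260]
  [-50, 38, -3, 28, -26, 14, -11, -13, 17] -> [300, -228, 18, -168, 156, -84, 66, 78, -102] -> [-102, 78, 66, -84, 156, -168, 18, -228, 300] -> [-102, -84, -168, -228] -> [-228, -168, -102, -84] -> [-84, -102, -168, -228] -> [-420, -510, -840, -1140]
  [-45, 1, 47, -25, 49, -50, 29, -36] -> [270, -6, -282, 150, -294, 300, -174, 216] -> [216, -174, 300, -294, 150, -282, -6, 270] -> [-174, -294, -282, -6] -> [-294, -282, -174, -6] -> [-6, -174, -282, -294] -> [-30, -870, -1410, -1470]
  [-37, 22, 29] -> [222, -132, -174] -> [-174, -132, 222] -> [-174, -132] -> [-174, -132] -> [-132, -174] -> [-660, -870]
  [42, -49, -10, 45, 40, 37] -> [-252, 294, 60, -270, -240, -222] -> [-222, -240, -270, 60, 294, -252] -> [-222, -240, -270, -252] -> [-270, -252, -240, -222] -> [-222, -240, -252, -270] -> [-1110, -1200, -1260, -1350]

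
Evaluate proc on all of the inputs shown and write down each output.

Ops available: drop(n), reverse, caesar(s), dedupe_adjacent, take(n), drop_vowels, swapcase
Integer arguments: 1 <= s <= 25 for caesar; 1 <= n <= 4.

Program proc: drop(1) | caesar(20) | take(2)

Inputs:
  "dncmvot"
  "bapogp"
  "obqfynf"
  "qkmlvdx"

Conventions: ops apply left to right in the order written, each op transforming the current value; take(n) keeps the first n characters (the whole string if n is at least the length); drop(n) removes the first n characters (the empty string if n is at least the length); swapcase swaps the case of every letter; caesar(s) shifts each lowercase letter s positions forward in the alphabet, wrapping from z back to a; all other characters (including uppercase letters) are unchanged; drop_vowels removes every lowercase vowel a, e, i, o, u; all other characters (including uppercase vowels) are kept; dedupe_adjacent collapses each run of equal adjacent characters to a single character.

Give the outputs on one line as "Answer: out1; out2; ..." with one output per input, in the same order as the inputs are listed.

Execution, op by op:
  "dncmvot" -> "ncmvot" -> "hwgpin" -> "hw"
  "bapogp" -> "apogp" -> "ujiaj" -> "uj"
  "obqfynf" -> "bqfynf" -> "vkzshz" -> "vk"
  "qkmlvdx" -> "kmlvdx" -> "egfpxr" -> "eg"

"hw"; "uj"; "vk"; "eg"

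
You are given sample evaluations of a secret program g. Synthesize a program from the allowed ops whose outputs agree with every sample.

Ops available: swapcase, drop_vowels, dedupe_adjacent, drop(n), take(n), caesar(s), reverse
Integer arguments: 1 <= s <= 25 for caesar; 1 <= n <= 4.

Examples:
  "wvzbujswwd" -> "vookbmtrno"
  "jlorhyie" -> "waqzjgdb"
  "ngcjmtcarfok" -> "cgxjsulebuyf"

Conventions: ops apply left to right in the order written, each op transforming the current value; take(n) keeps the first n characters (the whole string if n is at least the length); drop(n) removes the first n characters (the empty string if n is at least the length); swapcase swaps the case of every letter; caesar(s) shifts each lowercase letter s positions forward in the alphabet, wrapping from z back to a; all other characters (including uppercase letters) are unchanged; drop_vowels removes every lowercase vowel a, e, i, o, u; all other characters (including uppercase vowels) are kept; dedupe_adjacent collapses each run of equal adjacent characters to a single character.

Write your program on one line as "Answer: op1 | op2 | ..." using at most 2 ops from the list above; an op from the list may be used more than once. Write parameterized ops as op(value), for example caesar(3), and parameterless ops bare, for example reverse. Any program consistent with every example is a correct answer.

reverse | caesar(18)

Check, running the answer program on each example:
  "wvzbujswwd" -> "dwwsjubzvw" -> "vookbmtrno"
  "jlorhyie" -> "eiyhrolj" -> "waqzjgdb"
  "ngcjmtcarfok" -> "kofractmjcgn" -> "cgxjsulebuyf"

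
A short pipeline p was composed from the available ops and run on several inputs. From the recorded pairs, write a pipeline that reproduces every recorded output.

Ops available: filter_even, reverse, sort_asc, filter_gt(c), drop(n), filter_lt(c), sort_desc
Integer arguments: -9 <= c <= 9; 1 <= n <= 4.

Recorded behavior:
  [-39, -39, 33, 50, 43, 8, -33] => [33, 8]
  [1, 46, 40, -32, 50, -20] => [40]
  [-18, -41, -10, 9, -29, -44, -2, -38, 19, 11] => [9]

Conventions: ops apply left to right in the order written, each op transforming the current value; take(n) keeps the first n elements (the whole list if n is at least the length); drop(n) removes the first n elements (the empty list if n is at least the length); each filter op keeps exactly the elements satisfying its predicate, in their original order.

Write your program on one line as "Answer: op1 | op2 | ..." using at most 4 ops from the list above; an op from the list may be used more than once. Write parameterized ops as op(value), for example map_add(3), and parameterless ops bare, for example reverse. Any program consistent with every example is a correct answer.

sort_desc | filter_gt(1) | drop(2)

Check, running the answer program on each example:
  [-39, -39, 33, 50, 43, 8, -33] -> [50, 43, 33, 8, -33, -39, -39] -> [50, 43, 33, 8] -> [33, 8]
  [1, 46, 40, -32, 50, -20] -> [50, 46, 40, 1, -20, -32] -> [50, 46, 40] -> [40]
  [-18, -41, -10, 9, -29, -44, -2, -38, 19, 11] -> [19, 11, 9, -2, -10, -18, -29, -38, -41, -44] -> [19, 11, 9] -> [9]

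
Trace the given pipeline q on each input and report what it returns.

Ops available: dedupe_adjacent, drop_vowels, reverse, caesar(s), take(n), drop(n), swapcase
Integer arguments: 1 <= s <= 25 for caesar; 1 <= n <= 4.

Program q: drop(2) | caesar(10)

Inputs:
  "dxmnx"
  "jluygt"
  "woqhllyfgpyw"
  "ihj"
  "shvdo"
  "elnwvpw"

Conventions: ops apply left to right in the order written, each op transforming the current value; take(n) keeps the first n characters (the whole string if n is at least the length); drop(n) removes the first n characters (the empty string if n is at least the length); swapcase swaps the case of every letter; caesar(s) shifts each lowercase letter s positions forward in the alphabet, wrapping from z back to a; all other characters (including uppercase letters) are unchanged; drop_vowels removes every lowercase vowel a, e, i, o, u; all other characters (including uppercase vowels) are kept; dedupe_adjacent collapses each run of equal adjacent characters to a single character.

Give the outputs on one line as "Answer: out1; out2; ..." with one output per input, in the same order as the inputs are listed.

Execution, op by op:
  "dxmnx" -> "mnx" -> "wxh"
  "jluygt" -> "uygt" -> "eiqd"
  "woqhllyfgpyw" -> "qhllyfgpyw" -> "arvvipqzig"
  "ihj" -> "j" -> "t"
  "shvdo" -> "vdo" -> "fny"
  "elnwvpw" -> "nwvpw" -> "xgfzg"

"wxh"; "eiqd"; "arvvipqzig"; "t"; "fny"; "xgfzg"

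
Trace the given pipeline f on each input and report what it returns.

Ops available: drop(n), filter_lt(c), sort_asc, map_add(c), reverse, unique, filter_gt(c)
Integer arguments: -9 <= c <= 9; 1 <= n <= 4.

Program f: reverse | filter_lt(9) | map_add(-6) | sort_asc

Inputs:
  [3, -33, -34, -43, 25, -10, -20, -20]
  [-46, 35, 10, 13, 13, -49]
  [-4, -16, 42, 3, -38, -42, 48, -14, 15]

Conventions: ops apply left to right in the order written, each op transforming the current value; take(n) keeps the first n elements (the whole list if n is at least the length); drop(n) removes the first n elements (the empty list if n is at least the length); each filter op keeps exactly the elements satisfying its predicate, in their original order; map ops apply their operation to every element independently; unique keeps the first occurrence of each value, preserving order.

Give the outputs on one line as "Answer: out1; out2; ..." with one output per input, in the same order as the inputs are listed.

[-49, -40, -39, -26, -26, -16, -3]; [-55, -52]; [-48, -44, -22, -20, -10, -3]

Execution, op by op:
  [3, -33, -34, -43, 25, -10, -20, -20] -> [-20, -20, -10, 25, -43, -34, -33, 3] -> [-20, -20, -10, -43, -34, -33, 3] -> [-26, -26, -16, -49, -40, -39, -3] -> [-49, -40, -39, -26, -26, -16, -3]
  [-46, 35, 10, 13, 13, -49] -> [-49, 13, 13, 10, 35, -46] -> [-49, -46] -> [-55, -52] -> [-55, -52]
  [-4, -16, 42, 3, -38, -42, 48, -14, 15] -> [15, -14, 48, -42, -38, 3, 42, -16, -4] -> [-14, -42, -38, 3, -16, -4] -> [-20, -48, -44, -3, -22, -10] -> [-48, -44, -22, -20, -10, -3]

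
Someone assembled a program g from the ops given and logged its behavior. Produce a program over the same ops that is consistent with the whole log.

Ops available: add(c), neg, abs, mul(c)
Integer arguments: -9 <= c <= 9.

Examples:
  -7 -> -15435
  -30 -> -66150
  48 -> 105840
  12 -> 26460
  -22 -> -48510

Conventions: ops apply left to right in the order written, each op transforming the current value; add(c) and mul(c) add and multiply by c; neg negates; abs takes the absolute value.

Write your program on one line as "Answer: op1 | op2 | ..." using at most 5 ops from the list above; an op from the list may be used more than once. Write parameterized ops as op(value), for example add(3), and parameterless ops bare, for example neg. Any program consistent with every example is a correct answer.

neg | mul(-9) | mul(5) | mul(7) | mul(7)

Check, running the answer program on each example:
  -7 -> 7 -> -63 -> -315 -> -2205 -> -15435
  -30 -> 30 -> -270 -> -1350 -> -9450 -> -66150
  48 -> -48 -> 432 -> 2160 -> 15120 -> 105840
  12 -> -12 -> 108 -> 540 -> 3780 -> 26460
  -22 -> 22 -> -198 -> -990 -> -6930 -> -48510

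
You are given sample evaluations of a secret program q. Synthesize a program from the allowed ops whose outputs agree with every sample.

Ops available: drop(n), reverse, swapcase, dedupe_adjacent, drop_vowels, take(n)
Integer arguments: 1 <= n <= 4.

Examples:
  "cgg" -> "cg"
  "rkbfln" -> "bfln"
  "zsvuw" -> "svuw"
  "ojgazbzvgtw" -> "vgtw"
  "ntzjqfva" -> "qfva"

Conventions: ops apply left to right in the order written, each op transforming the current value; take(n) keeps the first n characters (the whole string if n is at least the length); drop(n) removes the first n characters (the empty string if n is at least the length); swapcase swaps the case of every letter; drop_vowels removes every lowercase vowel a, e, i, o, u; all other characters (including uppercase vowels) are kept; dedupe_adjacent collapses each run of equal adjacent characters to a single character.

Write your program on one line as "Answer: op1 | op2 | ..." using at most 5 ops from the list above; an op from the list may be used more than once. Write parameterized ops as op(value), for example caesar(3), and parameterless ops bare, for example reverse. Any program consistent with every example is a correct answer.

reverse | dedupe_adjacent | take(4) | reverse

Check, running the answer program on each example:
  "cgg" -> "ggc" -> "gc" -> "gc" -> "cg"
  "rkbfln" -> "nlfbkr" -> "nlfbkr" -> "nlfb" -> "bfln"
  "zsvuw" -> "wuvsz" -> "wuvsz" -> "wuvs" -> "svuw"
  "ojgazbzvgtw" -> "wtgvzbzagjo" -> "wtgvzbzagjo" -> "wtgv" -> "vgtw"
  "ntzjqfva" -> "avfqjztn" -> "avfqjztn" -> "avfq" -> "qfva"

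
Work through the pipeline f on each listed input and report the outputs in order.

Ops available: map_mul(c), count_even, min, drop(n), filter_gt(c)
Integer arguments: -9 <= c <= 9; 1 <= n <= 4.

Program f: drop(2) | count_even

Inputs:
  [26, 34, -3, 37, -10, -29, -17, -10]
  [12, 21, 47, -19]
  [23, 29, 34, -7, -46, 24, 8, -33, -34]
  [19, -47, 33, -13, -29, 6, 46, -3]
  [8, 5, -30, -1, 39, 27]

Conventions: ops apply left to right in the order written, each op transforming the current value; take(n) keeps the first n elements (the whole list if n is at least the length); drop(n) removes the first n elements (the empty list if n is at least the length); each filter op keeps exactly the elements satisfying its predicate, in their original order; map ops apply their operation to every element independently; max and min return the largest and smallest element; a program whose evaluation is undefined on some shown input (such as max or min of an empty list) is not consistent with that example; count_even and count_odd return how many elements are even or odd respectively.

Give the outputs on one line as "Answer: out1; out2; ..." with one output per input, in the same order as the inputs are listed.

2; 0; 5; 2; 1

Execution, op by op:
  [26, 34, -3, 37, -10, -29, -17, -10] -> [-3, 37, -10, -29, -17, -10] -> 2
  [12, 21, 47, -19] -> [47, -19] -> 0
  [23, 29, 34, -7, -46, 24, 8, -33, -34] -> [34, -7, -46, 24, 8, -33, -34] -> 5
  [19, -47, 33, -13, -29, 6, 46, -3] -> [33, -13, -29, 6, 46, -3] -> 2
  [8, 5, -30, -1, 39, 27] -> [-30, -1, 39, 27] -> 1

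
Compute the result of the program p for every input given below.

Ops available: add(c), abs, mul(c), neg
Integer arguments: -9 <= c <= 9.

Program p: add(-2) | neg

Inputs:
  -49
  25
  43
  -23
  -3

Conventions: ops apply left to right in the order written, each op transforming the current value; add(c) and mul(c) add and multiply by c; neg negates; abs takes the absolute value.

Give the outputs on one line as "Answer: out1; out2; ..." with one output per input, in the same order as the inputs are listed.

Execution, op by op:
  -49 -> -51 -> 51
  25 -> 23 -> -23
  43 -> 41 -> -41
  -23 -> -25 -> 25
  -3 -> -5 -> 5

51; -23; -41; 25; 5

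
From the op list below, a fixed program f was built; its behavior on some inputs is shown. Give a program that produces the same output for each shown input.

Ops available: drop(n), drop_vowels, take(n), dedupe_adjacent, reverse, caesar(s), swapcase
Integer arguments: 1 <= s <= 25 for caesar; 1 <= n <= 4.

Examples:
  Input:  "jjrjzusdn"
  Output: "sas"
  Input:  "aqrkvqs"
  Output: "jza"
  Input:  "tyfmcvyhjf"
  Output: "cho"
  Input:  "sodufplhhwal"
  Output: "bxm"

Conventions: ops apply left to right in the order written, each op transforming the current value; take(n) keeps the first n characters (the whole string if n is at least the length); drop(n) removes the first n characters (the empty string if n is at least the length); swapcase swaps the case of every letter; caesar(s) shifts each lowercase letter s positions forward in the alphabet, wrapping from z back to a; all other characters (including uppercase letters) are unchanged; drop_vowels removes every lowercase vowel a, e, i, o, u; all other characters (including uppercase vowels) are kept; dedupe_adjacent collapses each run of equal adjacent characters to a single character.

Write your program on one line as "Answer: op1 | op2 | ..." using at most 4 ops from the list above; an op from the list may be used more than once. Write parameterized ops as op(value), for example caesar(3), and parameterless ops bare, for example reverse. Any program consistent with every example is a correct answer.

dedupe_adjacent | caesar(19) | take(3) | caesar(16)

Check, running the answer program on each example:
  "jjrjzusdn" -> "jrjzusdn" -> "ckcsnlwg" -> "ckc" -> "sas"
  "aqrkvqs" -> "aqrkvqs" -> "tjkdojl" -> "tjk" -> "jza"
  "tyfmcvyhjf" -> "tyfmcvyhjf" -> "mryfvoracy" -> "mry" -> "cho"
  "sodufplhhwal" -> "sodufplhwal" -> "lhwnyieapte" -> "lhw" -> "bxm"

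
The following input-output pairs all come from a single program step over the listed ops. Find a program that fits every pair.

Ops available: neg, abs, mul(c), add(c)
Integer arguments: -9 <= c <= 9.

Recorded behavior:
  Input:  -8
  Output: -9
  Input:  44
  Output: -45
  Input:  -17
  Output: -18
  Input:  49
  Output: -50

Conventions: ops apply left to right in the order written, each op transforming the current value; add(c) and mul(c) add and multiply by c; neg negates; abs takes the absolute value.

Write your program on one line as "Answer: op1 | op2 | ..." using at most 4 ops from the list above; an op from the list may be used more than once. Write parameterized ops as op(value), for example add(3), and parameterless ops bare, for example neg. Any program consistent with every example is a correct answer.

neg | abs | neg | add(-1)

Check, running the answer program on each example:
  -8 -> 8 -> 8 -> -8 -> -9
  44 -> -44 -> 44 -> -44 -> -45
  -17 -> 17 -> 17 -> -17 -> -18
  49 -> -49 -> 49 -> -49 -> -50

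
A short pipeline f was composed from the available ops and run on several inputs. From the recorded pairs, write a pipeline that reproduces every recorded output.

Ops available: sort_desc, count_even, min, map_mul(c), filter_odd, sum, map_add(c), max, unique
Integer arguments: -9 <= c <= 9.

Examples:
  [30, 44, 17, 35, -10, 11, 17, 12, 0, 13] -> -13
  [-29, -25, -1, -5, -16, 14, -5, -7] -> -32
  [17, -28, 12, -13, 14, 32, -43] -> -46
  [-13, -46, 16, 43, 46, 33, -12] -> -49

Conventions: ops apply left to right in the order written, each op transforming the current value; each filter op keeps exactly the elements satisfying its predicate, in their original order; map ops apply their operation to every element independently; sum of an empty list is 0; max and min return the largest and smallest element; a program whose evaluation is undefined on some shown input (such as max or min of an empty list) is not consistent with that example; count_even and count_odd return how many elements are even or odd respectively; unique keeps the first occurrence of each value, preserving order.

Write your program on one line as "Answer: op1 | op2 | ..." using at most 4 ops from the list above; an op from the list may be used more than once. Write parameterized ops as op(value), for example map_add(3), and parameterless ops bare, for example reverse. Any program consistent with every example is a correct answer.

map_add(-3) | unique | min

Check, running the answer program on each example:
  [30, 44, 17, 35, -10, 11, 17, 12, 0, 13] -> [27, 41, 14, 32, -13, 8, 14, 9, -3, 10] -> [27, 41, 14, 32, -13, 8, 9, -3, 10] -> -13
  [-29, -25, -1, -5, -16, 14, -5, -7] -> [-32, -28, -4, -8, -19, 11, -8, -10] -> [-32, -28, -4, -8, -19, 11, -10] -> -32
  [17, -28, 12, -13, 14, 32, -43] -> [14, -31, 9, -16, 11, 29, -46] -> [14, -31, 9, -16, 11, 29, -46] -> -46
  [-13, -46, 16, 43, 46, 33, -12] -> [-16, -49, 13, 40, 43, 30, -15] -> [-16, -49, 13, 40, 43, 30, -15] -> -49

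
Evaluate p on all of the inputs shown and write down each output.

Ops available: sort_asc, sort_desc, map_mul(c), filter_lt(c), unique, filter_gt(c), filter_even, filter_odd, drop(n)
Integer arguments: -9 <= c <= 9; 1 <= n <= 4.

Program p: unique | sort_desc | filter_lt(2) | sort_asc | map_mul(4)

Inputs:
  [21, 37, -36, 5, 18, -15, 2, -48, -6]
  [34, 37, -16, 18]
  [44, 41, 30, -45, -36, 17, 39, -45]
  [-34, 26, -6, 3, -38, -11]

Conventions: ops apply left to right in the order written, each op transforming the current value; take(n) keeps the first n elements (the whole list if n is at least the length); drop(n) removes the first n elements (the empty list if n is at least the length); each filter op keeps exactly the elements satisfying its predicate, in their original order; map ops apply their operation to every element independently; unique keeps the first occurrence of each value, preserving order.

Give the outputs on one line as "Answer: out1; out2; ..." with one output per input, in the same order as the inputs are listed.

Execution, op by op:
  [21, 37, -36, 5, 18, -15, 2, -48, -6] -> [21, 37, -36, 5, 18, -15, 2, -48, -6] -> [37, 21, 18, 5, 2, -6, -15, -36, -48] -> [-6, -15, -36, -48] -> [-48, -36, -15, -6] -> [-192, -144, -60, -24]
  [34, 37, -16, 18] -> [34, 37, -16, 18] -> [37, 34, 18, -16] -> [-16] -> [-16] -> [-64]
  [44, 41, 30, -45, -36, 17, 39, -45] -> [44, 41, 30, -45, -36, 17, 39] -> [44, 41, 39, 30, 17, -36, -45] -> [-36, -45] -> [-45, -36] -> [-180, -144]
  [-34, 26, -6, 3, -38, -11] -> [-34, 26, -6, 3, -38, -11] -> [26, 3, -6, -11, -34, -38] -> [-6, -11, -34, -38] -> [-38, -34, -11, -6] -> [-152, -136, -44, -24]

[-192, -144, -60, -24]; [-64]; [-180, -144]; [-152, -136, -44, -24]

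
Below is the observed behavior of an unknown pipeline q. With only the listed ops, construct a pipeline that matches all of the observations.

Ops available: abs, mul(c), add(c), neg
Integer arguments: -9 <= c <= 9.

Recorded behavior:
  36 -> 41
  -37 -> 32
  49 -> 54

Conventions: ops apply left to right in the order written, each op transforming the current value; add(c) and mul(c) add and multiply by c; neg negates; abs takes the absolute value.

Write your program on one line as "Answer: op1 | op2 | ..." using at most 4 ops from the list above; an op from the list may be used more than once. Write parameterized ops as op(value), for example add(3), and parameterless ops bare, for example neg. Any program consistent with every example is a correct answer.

add(4) | add(8) | add(-7) | abs

Check, running the answer program on each example:
  36 -> 40 -> 48 -> 41 -> 41
  -37 -> -33 -> -25 -> -32 -> 32
  49 -> 53 -> 61 -> 54 -> 54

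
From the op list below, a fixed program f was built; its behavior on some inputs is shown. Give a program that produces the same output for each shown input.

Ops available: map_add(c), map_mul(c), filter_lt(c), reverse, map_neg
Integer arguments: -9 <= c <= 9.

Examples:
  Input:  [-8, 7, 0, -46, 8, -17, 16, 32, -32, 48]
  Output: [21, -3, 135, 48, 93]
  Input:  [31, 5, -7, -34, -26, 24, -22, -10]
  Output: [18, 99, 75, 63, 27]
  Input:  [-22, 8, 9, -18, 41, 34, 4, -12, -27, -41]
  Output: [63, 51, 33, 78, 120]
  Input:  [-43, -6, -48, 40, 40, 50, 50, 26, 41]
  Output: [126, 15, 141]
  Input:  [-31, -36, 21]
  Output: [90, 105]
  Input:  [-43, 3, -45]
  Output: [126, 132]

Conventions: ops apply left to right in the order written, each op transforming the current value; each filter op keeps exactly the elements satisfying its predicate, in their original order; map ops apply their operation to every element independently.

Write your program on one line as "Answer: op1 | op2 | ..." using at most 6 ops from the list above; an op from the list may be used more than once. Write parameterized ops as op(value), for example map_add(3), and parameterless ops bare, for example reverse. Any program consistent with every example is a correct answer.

filter_lt(8) | filter_lt(3) | map_neg | map_add(-1) | map_mul(3)

Check, running the answer program on each example:
  [-8, 7, 0, -46, 8, -17, 16, 32, -32, 48] -> [-8, 7, 0, -46, -17, -32] -> [-8, 0, -46, -17, -32] -> [8, 0, 46, 17, 32] -> [7, -1, 45, 16, 31] -> [21, -3, 135, 48, 93]
  [31, 5, -7, -34, -26, 24, -22, -10] -> [5, -7, -34, -26, -22, -10] -> [-7, -34, -26, -22, -10] -> [7, 34, 26, 22, 10] -> [6, 33, 25, 21, 9] -> [18, 99, 75, 63, 27]
  [-22, 8, 9, -18, 41, 34, 4, -12, -27, -41] -> [-22, -18, 4, -12, -27, -41] -> [-22, -18, -12, -27, -41] -> [22, 18, 12, 27, 41] -> [21, 17, 11, 26, 40] -> [63, 51, 33, 78, 120]
  [-43, -6, -48, 40, 40, 50, 50, 26, 41] -> [-43, -6, -48] -> [-43, -6, -48] -> [43, 6, 48] -> [42, 5, 47] -> [126, 15, 141]
  [-31, -36, 21] -> [-31, -36] -> [-31, -36] -> [31, 36] -> [30, 35] -> [90, 105]
  [-43, 3, -45] -> [-43, 3, -45] -> [-43, -45] -> [43, 45] -> [42, 44] -> [126, 132]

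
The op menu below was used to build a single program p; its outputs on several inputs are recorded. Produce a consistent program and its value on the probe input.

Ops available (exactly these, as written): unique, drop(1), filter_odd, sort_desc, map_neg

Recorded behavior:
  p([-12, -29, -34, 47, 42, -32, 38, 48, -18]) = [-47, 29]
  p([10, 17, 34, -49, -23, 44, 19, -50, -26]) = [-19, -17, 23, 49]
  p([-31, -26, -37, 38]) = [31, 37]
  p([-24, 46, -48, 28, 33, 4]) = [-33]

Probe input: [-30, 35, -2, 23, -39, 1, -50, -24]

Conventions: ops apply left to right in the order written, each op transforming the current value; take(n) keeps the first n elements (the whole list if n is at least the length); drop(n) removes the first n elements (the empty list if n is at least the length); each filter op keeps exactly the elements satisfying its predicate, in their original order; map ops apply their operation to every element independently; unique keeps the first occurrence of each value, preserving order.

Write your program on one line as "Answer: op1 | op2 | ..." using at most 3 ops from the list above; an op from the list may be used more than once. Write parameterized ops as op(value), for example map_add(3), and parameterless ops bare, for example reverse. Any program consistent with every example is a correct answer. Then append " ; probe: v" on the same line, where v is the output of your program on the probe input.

sort_desc | map_neg | filter_odd ; probe: [-35, -23, -1, 39]

Check, running the answer program on each example:
  [-12, -29, -34, 47, 42, -32, 38, 48, -18] -> [48, 47, 42, 38, -12, -18, -29, -32, -34] -> [-48, -47, -42, -38, 12, 18, 29, 32, 34] -> [-47, 29]
  [10, 17, 34, -49, -23, 44, 19, -50, -26] -> [44, 34, 19, 17, 10, -23, -26, -49, -50] -> [-44, -34, -19, -17, -10, 23, 26, 49, 50] -> [-19, -17, 23, 49]
  [-31, -26, -37, 38] -> [38, -26, -31, -37] -> [-38, 26, 31, 37] -> [31, 37]
  [-24, 46, -48, 28, 33, 4] -> [46, 33, 28, 4, -24, -48] -> [-46, -33, -28, -4, 24, 48] -> [-33]
  probe: [-30, 35, -2, 23, -39, 1, -50, -24] -> [35, 23, 1, -2, -24, -30, -39, -50] -> [-35, -23, -1, 2, 24, 30, 39, 50] -> [-35, -23, -1, 39]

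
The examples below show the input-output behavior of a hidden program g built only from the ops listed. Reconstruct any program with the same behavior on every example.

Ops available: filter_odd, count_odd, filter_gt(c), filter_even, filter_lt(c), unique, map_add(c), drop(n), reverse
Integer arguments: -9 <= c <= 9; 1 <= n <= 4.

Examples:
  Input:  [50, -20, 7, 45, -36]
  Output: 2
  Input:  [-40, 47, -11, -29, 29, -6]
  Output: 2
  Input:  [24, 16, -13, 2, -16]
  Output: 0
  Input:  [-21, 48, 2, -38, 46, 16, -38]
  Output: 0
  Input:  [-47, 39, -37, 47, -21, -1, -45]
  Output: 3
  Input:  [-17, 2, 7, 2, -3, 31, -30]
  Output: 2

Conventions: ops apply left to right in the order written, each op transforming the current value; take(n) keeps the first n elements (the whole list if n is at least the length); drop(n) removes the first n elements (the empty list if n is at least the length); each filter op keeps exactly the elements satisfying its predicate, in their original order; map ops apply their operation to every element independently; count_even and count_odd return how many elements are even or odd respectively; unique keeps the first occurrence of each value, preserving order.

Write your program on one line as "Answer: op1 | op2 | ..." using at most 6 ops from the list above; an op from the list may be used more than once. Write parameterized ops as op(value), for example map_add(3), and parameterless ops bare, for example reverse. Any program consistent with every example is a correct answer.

map_add(5) | filter_gt(2) | map_add(-3) | map_add(-2) | count_odd

Check, running the answer program on each example:
  [50, -20, 7, 45, -36] -> [55, -15, 12, 50, -31] -> [55, 12, 50] -> [52, 9, 47] -> [50, 7, 45] -> 2
  [-40, 47, -11, -29, 29, -6] -> [-35, 52, -6, -24, 34, -1] -> [52, 34] -> [49, 31] -> [47, 29] -> 2
  [24, 16, -13, 2, -16] -> [29, 21, -8, 7, -11] -> [29, 21, 7] -> [26, 18, 4] -> [24, 16, 2] -> 0
  [-21, 48, 2, -38, 46, 16, -38] -> [-16, 53, 7, -33, 51, 21, -33] -> [53, 7, 51, 21] -> [50, 4, 48, 18] -> [48, 2, 46, 16] -> 0
  [-47, 39, -37, 47, -21, -1, -45] -> [-42, 44, -32, 52, -16, 4, -40] -> [44, 52, 4] -> [41, 49, 1] -> [39, 47, -1] -> 3
  [-17, 2, 7, 2, -3, 31, -30] -> [-12, 7, 12, 7, 2, 36, -25] -> [7, 12, 7, 36] -> [4, 9, 4, 33] -> [2, 7, 2, 31] -> 2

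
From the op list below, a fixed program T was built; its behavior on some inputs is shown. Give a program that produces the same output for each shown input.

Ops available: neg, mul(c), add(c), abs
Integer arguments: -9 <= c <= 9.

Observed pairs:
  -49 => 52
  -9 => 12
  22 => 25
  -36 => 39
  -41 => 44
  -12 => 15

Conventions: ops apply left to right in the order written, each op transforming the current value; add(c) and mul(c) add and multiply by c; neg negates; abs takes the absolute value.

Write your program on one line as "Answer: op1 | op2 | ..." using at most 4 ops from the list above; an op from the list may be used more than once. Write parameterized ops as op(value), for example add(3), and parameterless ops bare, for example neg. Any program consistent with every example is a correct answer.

abs | neg | add(-3) | abs

Check, running the answer program on each example:
  -49 -> 49 -> -49 -> -52 -> 52
  -9 -> 9 -> -9 -> -12 -> 12
  22 -> 22 -> -22 -> -25 -> 25
  -36 -> 36 -> -36 -> -39 -> 39
  -41 -> 41 -> -41 -> -44 -> 44
  -12 -> 12 -> -12 -> -15 -> 15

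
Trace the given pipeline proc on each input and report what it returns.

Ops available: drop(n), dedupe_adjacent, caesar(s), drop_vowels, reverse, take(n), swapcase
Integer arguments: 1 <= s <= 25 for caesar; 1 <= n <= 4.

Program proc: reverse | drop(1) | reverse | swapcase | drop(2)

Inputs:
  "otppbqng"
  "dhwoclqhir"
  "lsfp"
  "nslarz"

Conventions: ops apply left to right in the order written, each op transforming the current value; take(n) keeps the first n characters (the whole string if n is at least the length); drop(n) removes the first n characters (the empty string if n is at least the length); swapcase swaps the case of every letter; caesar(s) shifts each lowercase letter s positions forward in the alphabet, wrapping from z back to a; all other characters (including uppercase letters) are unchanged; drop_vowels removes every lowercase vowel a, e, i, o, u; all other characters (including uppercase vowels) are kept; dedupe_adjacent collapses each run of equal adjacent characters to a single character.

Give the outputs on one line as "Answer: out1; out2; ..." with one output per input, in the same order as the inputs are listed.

Execution, op by op:
  "otppbqng" -> "gnqbppto" -> "nqbppto" -> "otppbqn" -> "OTPPBQN" -> "PPBQN"
  "dhwoclqhir" -> "rihqlcowhd" -> "ihqlcowhd" -> "dhwoclqhi" -> "DHWOCLQHI" -> "WOCLQHI"
  "lsfp" -> "pfsl" -> "fsl" -> "lsf" -> "LSF" -> "F"
  "nslarz" -> "zralsn" -> "ralsn" -> "nslar" -> "NSLAR" -> "LAR"

"PPBQN"; "WOCLQHI"; "F"; "LAR"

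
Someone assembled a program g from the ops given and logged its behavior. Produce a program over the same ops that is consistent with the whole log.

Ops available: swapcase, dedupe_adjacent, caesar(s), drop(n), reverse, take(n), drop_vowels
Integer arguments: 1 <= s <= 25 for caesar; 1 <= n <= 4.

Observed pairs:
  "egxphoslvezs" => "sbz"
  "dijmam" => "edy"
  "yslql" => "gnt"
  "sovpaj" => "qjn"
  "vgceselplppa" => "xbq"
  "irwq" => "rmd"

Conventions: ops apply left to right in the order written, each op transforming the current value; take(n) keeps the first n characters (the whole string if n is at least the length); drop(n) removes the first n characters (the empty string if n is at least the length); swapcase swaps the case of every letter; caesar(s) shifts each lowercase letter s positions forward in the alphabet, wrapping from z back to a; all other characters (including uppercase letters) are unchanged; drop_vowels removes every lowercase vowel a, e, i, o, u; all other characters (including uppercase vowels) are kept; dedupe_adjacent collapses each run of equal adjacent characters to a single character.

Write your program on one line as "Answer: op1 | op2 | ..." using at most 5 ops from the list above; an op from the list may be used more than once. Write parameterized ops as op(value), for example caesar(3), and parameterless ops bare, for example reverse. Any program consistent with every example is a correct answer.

dedupe_adjacent | take(3) | reverse | caesar(21)

Check, running the answer program on each example:
  "egxphoslvezs" -> "egxphoslvezs" -> "egx" -> "xge" -> "sbz"
  "dijmam" -> "dijmam" -> "dij" -> "jid" -> "edy"
  "yslql" -> "yslql" -> "ysl" -> "lsy" -> "gnt"
  "sovpaj" -> "sovpaj" -> "sov" -> "vos" -> "qjn"
  "vgceselplppa" -> "vgceselplpa" -> "vgc" -> "cgv" -> "xbq"
  "irwq" -> "irwq" -> "irw" -> "wri" -> "rmd"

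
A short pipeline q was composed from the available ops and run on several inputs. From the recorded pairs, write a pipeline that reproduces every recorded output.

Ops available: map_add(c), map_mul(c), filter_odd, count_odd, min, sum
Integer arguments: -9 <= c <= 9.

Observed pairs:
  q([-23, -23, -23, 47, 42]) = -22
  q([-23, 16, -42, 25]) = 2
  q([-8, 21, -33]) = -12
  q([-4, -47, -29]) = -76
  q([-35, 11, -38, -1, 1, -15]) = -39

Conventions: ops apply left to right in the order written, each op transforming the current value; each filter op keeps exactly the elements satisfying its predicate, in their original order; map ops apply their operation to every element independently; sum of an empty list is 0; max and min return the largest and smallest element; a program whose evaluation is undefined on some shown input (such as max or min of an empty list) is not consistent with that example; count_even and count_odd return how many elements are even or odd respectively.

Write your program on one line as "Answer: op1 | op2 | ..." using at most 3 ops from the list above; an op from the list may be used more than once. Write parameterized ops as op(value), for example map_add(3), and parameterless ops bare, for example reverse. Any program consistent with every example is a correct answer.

filter_odd | sum

Check, running the answer program on each example:
  [-23, -23, -23, 47, 42] -> [-23, -23, -23, 47] -> -22
  [-23, 16, -42, 25] -> [-23, 25] -> 2
  [-8, 21, -33] -> [21, -33] -> -12
  [-4, -47, -29] -> [-47, -29] -> -76
  [-35, 11, -38, -1, 1, -15] -> [-35, 11, -1, 1, -15] -> -39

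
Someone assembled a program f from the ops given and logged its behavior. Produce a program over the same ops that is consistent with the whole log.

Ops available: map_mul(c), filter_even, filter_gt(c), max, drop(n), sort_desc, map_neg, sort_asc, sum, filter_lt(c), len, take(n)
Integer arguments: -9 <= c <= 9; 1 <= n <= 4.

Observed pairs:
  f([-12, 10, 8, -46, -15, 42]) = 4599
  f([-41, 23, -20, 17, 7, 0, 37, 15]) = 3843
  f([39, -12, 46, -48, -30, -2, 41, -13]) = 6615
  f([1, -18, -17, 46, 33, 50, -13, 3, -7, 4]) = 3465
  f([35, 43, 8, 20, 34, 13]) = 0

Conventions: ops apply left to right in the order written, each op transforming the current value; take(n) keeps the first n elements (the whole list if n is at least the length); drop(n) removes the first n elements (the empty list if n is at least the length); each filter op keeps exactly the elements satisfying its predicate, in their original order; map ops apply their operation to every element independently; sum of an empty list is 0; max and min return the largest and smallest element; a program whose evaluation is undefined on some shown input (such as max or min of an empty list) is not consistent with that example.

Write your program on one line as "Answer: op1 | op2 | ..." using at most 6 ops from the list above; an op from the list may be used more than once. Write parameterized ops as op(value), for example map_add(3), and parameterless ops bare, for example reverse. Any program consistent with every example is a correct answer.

map_mul(-7) | map_mul(9) | sort_asc | filter_gt(0) | sum

Check, running the answer program on each example:
  [-12, 10, 8, -46, -15, 42] -> [84, -70, -56, 322, 105, -294] -> [756, -630, -504, 2898, 945, -2646] -> [-2646, -630, -504, 756, 945, 2898] -> [756, 945, 2898] -> 4599
  [-41, 23, -20, 17, 7, 0, 37, 15] -> [287, -161, 140, -119, -49, 0, -259, -105] -> [2583, -1449, 1260, -1071, -441, 0, -2331, -945] -> [-2331, -1449, -1071, -945, -441, 0, 1260, 2583] -> [1260, 2583] -> 3843
  [39, -12, 46, -48, -30, -2, 41, -13] -> [-273, 84, -322, 336, 210, 14, -287, 91] -> [-2457, 756, -2898, 3024, 1890, 126, -2583, 819] -> [-2898, -2583, -2457, 126, 756, 819, 1890, 3024] -> [126, 756, 819, 1890, 3024] -> 6615
  [1, -18, -17, 46, 33, 50, -13, 3, -7, 4] -> [-7, 126, 119, -322, -231, -350, 91, -21, 49, -28] -> [-63, 1134, 1071, -2898, -2079, -3150, 819, -189, 441, -252] -> [-3150, -2898, -2079, -252, -189, -63, 441, 819, 1071, 1134] -> [441, 819, 1071, 1134] -> 3465
  [35, 43, 8, 20, 34, 13] -> [-245, -301, -56, -140, -238, -91] -> [-2205, -2709, -504, -1260, -2142, -819] -> [-2709, -2205, -2142, -1260, -819, -504] -> [] -> 0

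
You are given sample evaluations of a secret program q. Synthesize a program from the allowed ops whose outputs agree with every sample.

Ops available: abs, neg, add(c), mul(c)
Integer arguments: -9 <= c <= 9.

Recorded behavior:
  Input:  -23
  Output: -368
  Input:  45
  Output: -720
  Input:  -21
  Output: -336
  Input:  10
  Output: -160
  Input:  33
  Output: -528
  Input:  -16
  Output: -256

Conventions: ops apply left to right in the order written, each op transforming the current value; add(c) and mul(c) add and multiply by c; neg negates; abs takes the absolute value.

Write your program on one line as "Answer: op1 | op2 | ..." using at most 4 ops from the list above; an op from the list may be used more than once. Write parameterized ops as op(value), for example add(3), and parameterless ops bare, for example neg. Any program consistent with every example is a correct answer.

abs | mul(8) | neg | mul(2)

Check, running the answer program on each example:
  -23 -> 23 -> 184 -> -184 -> -368
  45 -> 45 -> 360 -> -360 -> -720
  -21 -> 21 -> 168 -> -168 -> -336
  10 -> 10 -> 80 -> -80 -> -160
  33 -> 33 -> 264 -> -264 -> -528
  -16 -> 16 -> 128 -> -128 -> -256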